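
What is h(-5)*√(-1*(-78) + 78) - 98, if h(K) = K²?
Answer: -98 + 50*√39 ≈ 214.25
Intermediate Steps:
h(-5)*√(-1*(-78) + 78) - 98 = (-5)²*√(-1*(-78) + 78) - 98 = 25*√(78 + 78) - 98 = 25*√156 - 98 = 25*(2*√39) - 98 = 50*√39 - 98 = -98 + 50*√39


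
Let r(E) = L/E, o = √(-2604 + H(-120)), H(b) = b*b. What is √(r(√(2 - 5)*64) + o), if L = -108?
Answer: √(32*√2949 + 9*I*√3)/4 ≈ 10.422 + 0.046743*I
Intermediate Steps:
H(b) = b²
o = 2*√2949 (o = √(-2604 + (-120)²) = √(-2604 + 14400) = √11796 = 2*√2949 ≈ 108.61)
r(E) = -108/E
√(r(√(2 - 5)*64) + o) = √(-108*1/(64*√(2 - 5)) + 2*√2949) = √(-108*(-I*√3/192) + 2*√2949) = √(-(-9)*I*√3/16 + 2*√2949) = √(9*I*√3/16 + 2*√2949) = √(2*√2949 + 9*I*√3/16)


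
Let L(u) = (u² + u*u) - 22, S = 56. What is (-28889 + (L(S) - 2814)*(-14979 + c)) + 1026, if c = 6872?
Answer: -27883515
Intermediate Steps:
L(u) = -22 + 2*u² (L(u) = (u² + u²) - 22 = 2*u² - 22 = -22 + 2*u²)
(-28889 + (L(S) - 2814)*(-14979 + c)) + 1026 = (-28889 + ((-22 + 2*56²) - 2814)*(-14979 + 6872)) + 1026 = (-28889 + ((-22 + 2*3136) - 2814)*(-8107)) + 1026 = (-28889 + ((-22 + 6272) - 2814)*(-8107)) + 1026 = (-28889 + (6250 - 2814)*(-8107)) + 1026 = (-28889 + 3436*(-8107)) + 1026 = (-28889 - 27855652) + 1026 = -27884541 + 1026 = -27883515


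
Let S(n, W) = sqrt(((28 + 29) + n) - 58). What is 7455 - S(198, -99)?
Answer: 7455 - sqrt(197) ≈ 7441.0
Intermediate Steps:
S(n, W) = sqrt(-1 + n) (S(n, W) = sqrt((57 + n) - 58) = sqrt(-1 + n))
7455 - S(198, -99) = 7455 - sqrt(-1 + 198) = 7455 - sqrt(197)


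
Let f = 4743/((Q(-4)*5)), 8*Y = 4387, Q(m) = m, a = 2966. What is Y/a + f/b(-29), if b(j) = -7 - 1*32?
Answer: 9663647/1542320 ≈ 6.2657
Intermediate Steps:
b(j) = -39 (b(j) = -7 - 32 = -39)
Y = 4387/8 (Y = (⅛)*4387 = 4387/8 ≈ 548.38)
f = -4743/20 (f = 4743/((-4*5)) = 4743/(-20) = 4743*(-1/20) = -4743/20 ≈ -237.15)
Y/a + f/b(-29) = (4387/8)/2966 - 4743/20/(-39) = (4387/8)*(1/2966) - 4743/20*(-1/39) = 4387/23728 + 1581/260 = 9663647/1542320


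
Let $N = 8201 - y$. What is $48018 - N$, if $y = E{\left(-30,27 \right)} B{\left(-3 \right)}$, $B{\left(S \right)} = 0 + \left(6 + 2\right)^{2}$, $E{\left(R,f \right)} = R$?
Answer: $37897$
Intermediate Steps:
$B{\left(S \right)} = 64$ ($B{\left(S \right)} = 0 + 8^{2} = 0 + 64 = 64$)
$y = -1920$ ($y = \left(-30\right) 64 = -1920$)
$N = 10121$ ($N = 8201 - -1920 = 8201 + 1920 = 10121$)
$48018 - N = 48018 - 10121 = 37897$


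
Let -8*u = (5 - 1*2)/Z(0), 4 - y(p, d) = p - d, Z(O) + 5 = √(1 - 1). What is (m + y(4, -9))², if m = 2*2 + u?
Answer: 38809/1600 ≈ 24.256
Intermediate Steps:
Z(O) = -5 (Z(O) = -5 + √(1 - 1) = -5 + √0 = -5 + 0 = -5)
y(p, d) = 4 + d - p (y(p, d) = 4 - (p - d) = 4 + (d - p) = 4 + d - p)
u = 3/40 (u = -(5 - 1*2)/(8*(-5)) = -(5 - 2)*(-1)/(8*5) = -3*(-1)/(8*5) = -⅛*(-⅗) = 3/40 ≈ 0.075000)
m = 163/40 (m = 2*2 + 3/40 = 4 + 3/40 = 163/40 ≈ 4.0750)
(m + y(4, -9))² = (163/40 + (4 - 9 - 1*4))² = (163/40 + (4 - 9 - 4))² = (163/40 - 9)² = (-197/40)² = 38809/1600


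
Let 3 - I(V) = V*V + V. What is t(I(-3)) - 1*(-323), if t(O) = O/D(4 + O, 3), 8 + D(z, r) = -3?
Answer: 3556/11 ≈ 323.27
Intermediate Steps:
I(V) = 3 - V - V² (I(V) = 3 - (V*V + V) = 3 - (V² + V) = 3 - (V + V²) = 3 + (-V - V²) = 3 - V - V²)
D(z, r) = -11 (D(z, r) = -8 - 3 = -11)
t(O) = -O/11 (t(O) = O/(-11) = O*(-1/11) = -O/11)
t(I(-3)) - 1*(-323) = -(3 - 1*(-3) - 1*(-3)²)/11 - 1*(-323) = -(3 + 3 - 1*9)/11 + 323 = -(3 + 3 - 9)/11 + 323 = -1/11*(-3) + 323 = 3/11 + 323 = 3556/11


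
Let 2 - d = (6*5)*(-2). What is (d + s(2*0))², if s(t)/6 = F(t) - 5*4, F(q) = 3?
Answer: 1600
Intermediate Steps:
d = 62 (d = 2 - 6*5*(-2) = 2 - 30*(-2) = 2 - 1*(-60) = 2 + 60 = 62)
s(t) = -102 (s(t) = 6*(3 - 5*4) = 6*(3 - 20) = 6*(-17) = -102)
(d + s(2*0))² = (62 - 102)² = (-40)² = 1600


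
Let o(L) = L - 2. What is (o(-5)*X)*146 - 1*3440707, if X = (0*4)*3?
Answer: -3440707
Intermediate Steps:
X = 0 (X = 0*3 = 0)
o(L) = -2 + L
(o(-5)*X)*146 - 1*3440707 = ((-2 - 5)*0)*146 - 1*3440707 = -7*0*146 - 3440707 = 0*146 - 3440707 = 0 - 3440707 = -3440707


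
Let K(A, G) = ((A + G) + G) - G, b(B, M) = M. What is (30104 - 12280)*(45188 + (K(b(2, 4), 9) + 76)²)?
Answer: 946614816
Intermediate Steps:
K(A, G) = A + G (K(A, G) = (A + 2*G) - G = A + G)
(30104 - 12280)*(45188 + (K(b(2, 4), 9) + 76)²) = (30104 - 12280)*(45188 + ((4 + 9) + 76)²) = 17824*(45188 + (13 + 76)²) = 17824*(45188 + 89²) = 17824*(45188 + 7921) = 17824*53109 = 946614816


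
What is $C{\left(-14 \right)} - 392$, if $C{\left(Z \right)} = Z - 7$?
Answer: $-413$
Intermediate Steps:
$C{\left(Z \right)} = -7 + Z$
$C{\left(-14 \right)} - 392 = \left(-7 - 14\right) - 392 = -21 - 392 = -413$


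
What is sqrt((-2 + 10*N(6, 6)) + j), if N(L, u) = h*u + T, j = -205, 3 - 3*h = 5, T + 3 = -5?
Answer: I*sqrt(327) ≈ 18.083*I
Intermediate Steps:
T = -8 (T = -3 - 5 = -8)
h = -2/3 (h = 1 - 1/3*5 = 1 - 5/3 = -2/3 ≈ -0.66667)
N(L, u) = -8 - 2*u/3 (N(L, u) = -2*u/3 - 8 = -8 - 2*u/3)
sqrt((-2 + 10*N(6, 6)) + j) = sqrt((-2 + 10*(-8 - 2/3*6)) - 205) = sqrt((-2 + 10*(-8 - 4)) - 205) = sqrt((-2 + 10*(-12)) - 205) = sqrt((-2 - 120) - 205) = sqrt(-122 - 205) = sqrt(-327) = I*sqrt(327)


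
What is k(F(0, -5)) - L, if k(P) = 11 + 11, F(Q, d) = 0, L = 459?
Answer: -437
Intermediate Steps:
k(P) = 22
k(F(0, -5)) - L = 22 - 1*459 = 22 - 459 = -437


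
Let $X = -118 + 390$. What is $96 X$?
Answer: $26112$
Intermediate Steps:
$X = 272$
$96 X = 96 \cdot 272 = 26112$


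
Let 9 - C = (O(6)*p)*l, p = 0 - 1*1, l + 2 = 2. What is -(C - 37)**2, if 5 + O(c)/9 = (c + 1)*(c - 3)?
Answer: -784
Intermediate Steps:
l = 0 (l = -2 + 2 = 0)
p = -1 (p = 0 - 1 = -1)
O(c) = -45 + 9*(1 + c)*(-3 + c) (O(c) = -45 + 9*((c + 1)*(c - 3)) = -45 + 9*((1 + c)*(-3 + c)) = -45 + 9*(1 + c)*(-3 + c))
C = 9 (C = 9 - (-72 - 18*6 + 9*6**2)*(-1)*0 = 9 - (-72 - 108 + 9*36)*(-1)*0 = 9 - (-72 - 108 + 324)*(-1)*0 = 9 - 144*(-1)*0 = 9 - (-144)*0 = 9 - 1*0 = 9 + 0 = 9)
-(C - 37)**2 = -(9 - 37)**2 = -1*(-28)**2 = -1*784 = -784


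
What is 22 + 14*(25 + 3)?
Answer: 414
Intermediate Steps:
22 + 14*(25 + 3) = 22 + 14*28 = 22 + 392 = 414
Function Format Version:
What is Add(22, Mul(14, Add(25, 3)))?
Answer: 414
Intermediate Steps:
Add(22, Mul(14, Add(25, 3))) = Add(22, Mul(14, 28)) = Add(22, 392) = 414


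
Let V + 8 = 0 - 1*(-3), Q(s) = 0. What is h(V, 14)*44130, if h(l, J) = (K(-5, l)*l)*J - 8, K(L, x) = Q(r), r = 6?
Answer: -353040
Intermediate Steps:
K(L, x) = 0
V = -5 (V = -8 + (0 - 1*(-3)) = -8 + (0 + 3) = -8 + 3 = -5)
h(l, J) = -8 (h(l, J) = (0*l)*J - 8 = 0*J - 8 = 0 - 8 = -8)
h(V, 14)*44130 = -8*44130 = -353040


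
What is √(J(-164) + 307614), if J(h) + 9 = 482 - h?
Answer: √308251 ≈ 555.20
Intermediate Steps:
J(h) = 473 - h (J(h) = -9 + (482 - h) = 473 - h)
√(J(-164) + 307614) = √((473 - 1*(-164)) + 307614) = √((473 + 164) + 307614) = √(637 + 307614) = √308251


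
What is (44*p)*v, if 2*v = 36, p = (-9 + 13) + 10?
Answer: 11088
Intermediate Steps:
p = 14 (p = 4 + 10 = 14)
v = 18 (v = (½)*36 = 18)
(44*p)*v = (44*14)*18 = 616*18 = 11088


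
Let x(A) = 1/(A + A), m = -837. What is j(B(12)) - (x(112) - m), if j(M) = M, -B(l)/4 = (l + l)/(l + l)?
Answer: -188385/224 ≈ -841.00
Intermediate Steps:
x(A) = 1/(2*A)
B(l) = -4 (B(l) = -4*(l + l)/(l + l) = -4*2*l/(2*l) = -4*2*l*1/(2*l) = -4*1 = -4)
j(B(12)) - (x(112) - m) = -4 - ((½)/112 - 1*(-837)) = -4 - ((½)*(1/112) + 837) = -4 - (1/224 + 837) = -4 - 1*187489/224 = -4 - 187489/224 = -188385/224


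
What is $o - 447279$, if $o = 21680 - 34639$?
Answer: $-460238$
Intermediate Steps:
$o = -12959$
$o - 447279 = -12959 - 447279 = -460238$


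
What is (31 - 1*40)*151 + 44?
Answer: -1315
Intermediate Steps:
(31 - 1*40)*151 + 44 = (31 - 40)*151 + 44 = -9*151 + 44 = -1359 + 44 = -1315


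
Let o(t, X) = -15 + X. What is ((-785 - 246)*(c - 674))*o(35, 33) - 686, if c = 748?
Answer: -1373978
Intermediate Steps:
((-785 - 246)*(c - 674))*o(35, 33) - 686 = ((-785 - 246)*(748 - 674))*(-15 + 33) - 686 = -1031*74*18 - 686 = -76294*18 - 686 = -1373292 - 686 = -1373978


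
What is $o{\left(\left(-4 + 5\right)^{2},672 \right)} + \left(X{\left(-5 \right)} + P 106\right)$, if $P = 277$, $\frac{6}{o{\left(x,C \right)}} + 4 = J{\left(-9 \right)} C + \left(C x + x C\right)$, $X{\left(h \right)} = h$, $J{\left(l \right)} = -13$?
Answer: $\frac{108562183}{3698} \approx 29357.0$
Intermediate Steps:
$o{\left(x,C \right)} = \frac{6}{-4 - 13 C + 2 C x}$ ($o{\left(x,C \right)} = \frac{6}{-4 - \left(13 C - C x - x C\right)} = \frac{6}{-4 - \left(13 C - 2 C x\right)} = \frac{6}{-4 + \left(- 13 C + 2 C x\right)} = \frac{6}{-4 - 13 C + 2 C x}$)
$o{\left(\left(-4 + 5\right)^{2},672 \right)} + \left(X{\left(-5 \right)} + P 106\right) = \frac{6}{-4 - 8736 + 2 \cdot 672 \left(-4 + 5\right)^{2}} + \left(-5 + 277 \cdot 106\right) = \frac{6}{-4 - 8736 + 2 \cdot 672 \cdot 1^{2}} + \left(-5 + 29362\right) = \frac{6}{-4 - 8736 + 2 \cdot 672 \cdot 1} + 29357 = \frac{6}{-4 - 8736 + 1344} + 29357 = \frac{6}{-7396} + 29357 = 6 \left(- \frac{1}{7396}\right) + 29357 = - \frac{3}{3698} + 29357 = \frac{108562183}{3698}$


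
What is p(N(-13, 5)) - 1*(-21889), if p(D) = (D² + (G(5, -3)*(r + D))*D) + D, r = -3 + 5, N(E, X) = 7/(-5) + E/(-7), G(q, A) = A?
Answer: 26810713/1225 ≈ 21886.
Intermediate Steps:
N(E, X) = -7/5 - E/7 (N(E, X) = 7*(-⅕) + E*(-⅐) = -7/5 - E/7)
r = 2
p(D) = D + D² + D*(-6 - 3*D) (p(D) = (D² + (-3*(2 + D))*D) + D = (D² + (-6 - 3*D)*D) + D = (D² + D*(-6 - 3*D)) + D = D + D² + D*(-6 - 3*D))
p(N(-13, 5)) - 1*(-21889) = (-7/5 - ⅐*(-13))*(-5 - 2*(-7/5 - ⅐*(-13))) - 1*(-21889) = (-7/5 + 13/7)*(-5 - 2*(-7/5 + 13/7)) + 21889 = 16*(-5 - 2*16/35)/35 + 21889 = 16*(-5 - 32/35)/35 + 21889 = (16/35)*(-207/35) + 21889 = -3312/1225 + 21889 = 26810713/1225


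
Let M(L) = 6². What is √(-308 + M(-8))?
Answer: 4*I*√17 ≈ 16.492*I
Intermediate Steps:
M(L) = 36
√(-308 + M(-8)) = √(-308 + 36) = √(-272) = 4*I*√17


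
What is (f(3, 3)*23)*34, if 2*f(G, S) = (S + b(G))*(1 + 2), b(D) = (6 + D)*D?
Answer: 35190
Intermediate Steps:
b(D) = D*(6 + D)
f(G, S) = 3*S/2 + 3*G*(6 + G)/2 (f(G, S) = ((S + G*(6 + G))*(1 + 2))/2 = ((S + G*(6 + G))*3)/2 = (3*S + 3*G*(6 + G))/2 = 3*S/2 + 3*G*(6 + G)/2)
(f(3, 3)*23)*34 = (((3/2)*3 + (3/2)*3*(6 + 3))*23)*34 = ((9/2 + (3/2)*3*9)*23)*34 = ((9/2 + 81/2)*23)*34 = (45*23)*34 = 1035*34 = 35190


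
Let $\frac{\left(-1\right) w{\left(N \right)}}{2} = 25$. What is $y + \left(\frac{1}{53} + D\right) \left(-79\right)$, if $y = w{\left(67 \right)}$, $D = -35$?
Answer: $\frac{143816}{53} \approx 2713.5$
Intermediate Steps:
$w{\left(N \right)} = -50$ ($w{\left(N \right)} = \left(-2\right) 25 = -50$)
$y = -50$
$y + \left(\frac{1}{53} + D\right) \left(-79\right) = -50 + \left(\frac{1}{53} - 35\right) \left(-79\right) = -50 - - \frac{146466}{53} = -50 + \frac{146466}{53} = \frac{143816}{53}$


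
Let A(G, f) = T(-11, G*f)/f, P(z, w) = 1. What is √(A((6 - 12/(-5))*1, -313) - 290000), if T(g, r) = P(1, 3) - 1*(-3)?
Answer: 6*I*√789194757/313 ≈ 538.52*I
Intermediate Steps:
T(g, r) = 4 (T(g, r) = 1 - 1*(-3) = 1 + 3 = 4)
A(G, f) = 4/f
√(A((6 - 12/(-5))*1, -313) - 290000) = √(4/(-313) - 290000) = √(4*(-1/313) - 290000) = √(-4/313 - 290000) = √(-90770004/313) = 6*I*√789194757/313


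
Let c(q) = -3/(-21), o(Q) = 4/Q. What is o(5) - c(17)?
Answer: 23/35 ≈ 0.65714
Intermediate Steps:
c(q) = 1/7 (c(q) = -3*(-1/21) = 1/7)
o(5) - c(17) = 4/5 - 1*1/7 = 4*(1/5) - 1/7 = 4/5 - 1/7 = 23/35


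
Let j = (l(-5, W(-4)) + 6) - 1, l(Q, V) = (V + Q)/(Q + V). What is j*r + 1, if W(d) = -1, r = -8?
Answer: -47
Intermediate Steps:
l(Q, V) = 1 (l(Q, V) = (Q + V)/(Q + V) = 1)
j = 6 (j = (1 + 6) - 1 = 7 - 1 = 6)
j*r + 1 = 6*(-8) + 1 = -48 + 1 = -47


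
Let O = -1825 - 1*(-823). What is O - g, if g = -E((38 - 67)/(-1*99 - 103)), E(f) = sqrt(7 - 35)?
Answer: -1002 + 2*I*sqrt(7) ≈ -1002.0 + 5.2915*I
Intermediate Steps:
E(f) = 2*I*sqrt(7) (E(f) = sqrt(-28) = 2*I*sqrt(7))
O = -1002 (O = -1825 + 823 = -1002)
g = -2*I*sqrt(7) ≈ -5.2915*I
O - g = -1002 - (-2)*I*sqrt(7) = -1002 + 2*I*sqrt(7)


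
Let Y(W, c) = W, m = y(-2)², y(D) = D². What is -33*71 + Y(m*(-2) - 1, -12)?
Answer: -2376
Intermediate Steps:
m = 16 (m = ((-2)²)² = 4² = 16)
-33*71 + Y(m*(-2) - 1, -12) = -33*71 + (16*(-2) - 1) = -2343 + (-32 - 1) = -2343 - 33 = -2376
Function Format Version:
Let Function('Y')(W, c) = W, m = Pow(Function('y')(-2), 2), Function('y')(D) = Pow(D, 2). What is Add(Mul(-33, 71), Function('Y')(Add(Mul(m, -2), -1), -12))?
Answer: -2376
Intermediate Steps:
m = 16 (m = Pow(Pow(-2, 2), 2) = Pow(4, 2) = 16)
Add(Mul(-33, 71), Function('Y')(Add(Mul(m, -2), -1), -12)) = Add(Mul(-33, 71), Add(Mul(16, -2), -1)) = Add(-2343, Add(-32, -1)) = Add(-2343, -33) = -2376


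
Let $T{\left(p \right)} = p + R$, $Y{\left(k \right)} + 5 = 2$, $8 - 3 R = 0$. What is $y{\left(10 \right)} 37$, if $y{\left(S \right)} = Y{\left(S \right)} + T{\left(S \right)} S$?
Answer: $\frac{13727}{3} \approx 4575.7$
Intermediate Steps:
$R = \frac{8}{3}$ ($R = \frac{8}{3} - 0 = \frac{8}{3} + 0 = \frac{8}{3} \approx 2.6667$)
$Y{\left(k \right)} = -3$ ($Y{\left(k \right)} = -5 + 2 = -3$)
$T{\left(p \right)} = \frac{8}{3} + p$ ($T{\left(p \right)} = p + \frac{8}{3} = \frac{8}{3} + p$)
$y{\left(S \right)} = -3 + S \left(\frac{8}{3} + S\right)$ ($y{\left(S \right)} = -3 + \left(\frac{8}{3} + S\right) S = -3 + S \left(\frac{8}{3} + S\right)$)
$y{\left(10 \right)} 37 = \left(-3 + \frac{1}{3} \cdot 10 \left(8 + 3 \cdot 10\right)\right) 37 = \left(-3 + \frac{1}{3} \cdot 10 \left(8 + 30\right)\right) 37 = \left(-3 + \frac{1}{3} \cdot 10 \cdot 38\right) 37 = \left(-3 + \frac{380}{3}\right) 37 = \frac{371}{3} \cdot 37 = \frac{13727}{3}$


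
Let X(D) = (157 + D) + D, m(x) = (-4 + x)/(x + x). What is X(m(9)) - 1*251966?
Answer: -2266276/9 ≈ -2.5181e+5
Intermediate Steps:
m(x) = (-4 + x)/(2*x) (m(x) = (-4 + x)/((2*x)) = (-4 + x)*(1/(2*x)) = (-4 + x)/(2*x))
X(D) = 157 + 2*D
X(m(9)) - 1*251966 = (157 + 2*((½)*(-4 + 9)/9)) - 1*251966 = (157 + 2*((½)*(⅑)*5)) - 251966 = (157 + 2*(5/18)) - 251966 = (157 + 5/9) - 251966 = 1418/9 - 251966 = -2266276/9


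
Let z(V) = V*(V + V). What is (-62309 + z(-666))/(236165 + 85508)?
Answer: 824803/321673 ≈ 2.5641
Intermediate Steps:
z(V) = 2*V**2 (z(V) = V*(2*V) = 2*V**2)
(-62309 + z(-666))/(236165 + 85508) = (-62309 + 2*(-666)**2)/(236165 + 85508) = (-62309 + 2*443556)/321673 = (-62309 + 887112)*(1/321673) = 824803*(1/321673) = 824803/321673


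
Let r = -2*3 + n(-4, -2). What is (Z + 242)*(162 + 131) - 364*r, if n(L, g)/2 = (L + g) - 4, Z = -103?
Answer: 50191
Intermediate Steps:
n(L, g) = -8 + 2*L + 2*g (n(L, g) = 2*((L + g) - 4) = 2*(-4 + L + g) = -8 + 2*L + 2*g)
r = -26 (r = -2*3 + (-8 + 2*(-4) + 2*(-2)) = -6 + (-8 - 8 - 4) = -6 - 20 = -26)
(Z + 242)*(162 + 131) - 364*r = (-103 + 242)*(162 + 131) - 364*(-26) = 139*293 + 9464 = 40727 + 9464 = 50191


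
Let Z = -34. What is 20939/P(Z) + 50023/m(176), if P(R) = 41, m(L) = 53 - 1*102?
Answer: -1024932/2009 ≈ -510.17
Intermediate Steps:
m(L) = -49 (m(L) = 53 - 102 = -49)
20939/P(Z) + 50023/m(176) = 20939/41 + 50023/(-49) = 20939*(1/41) + 50023*(-1/49) = 20939/41 - 50023/49 = -1024932/2009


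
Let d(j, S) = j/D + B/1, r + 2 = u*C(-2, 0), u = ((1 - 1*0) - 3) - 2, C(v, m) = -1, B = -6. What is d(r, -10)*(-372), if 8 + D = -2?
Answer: 11532/5 ≈ 2306.4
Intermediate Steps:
D = -10 (D = -8 - 2 = -10)
u = -4 (u = ((1 + 0) - 3) - 2 = (1 - 3) - 2 = -2 - 2 = -4)
r = 2 (r = -2 - 4*(-1) = -2 + 4 = 2)
d(j, S) = -6 - j/10 (d(j, S) = j/(-10) - 6/1 = j*(-⅒) - 6*1 = -j/10 - 6 = -6 - j/10)
d(r, -10)*(-372) = (-6 - ⅒*2)*(-372) = (-6 - ⅕)*(-372) = -31/5*(-372) = 11532/5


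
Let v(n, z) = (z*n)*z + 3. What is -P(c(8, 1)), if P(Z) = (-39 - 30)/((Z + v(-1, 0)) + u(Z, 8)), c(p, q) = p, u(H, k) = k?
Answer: 69/19 ≈ 3.6316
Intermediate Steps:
v(n, z) = 3 + n*z² (v(n, z) = (n*z)*z + 3 = n*z² + 3 = 3 + n*z²)
P(Z) = -69/(11 + Z) (P(Z) = (-39 - 30)/((Z + (3 - 1*0²)) + 8) = -69/((Z + (3 - 1*0)) + 8) = -69/((Z + (3 + 0)) + 8) = -69/((Z + 3) + 8) = -69/((3 + Z) + 8) = -69/(11 + Z))
-P(c(8, 1)) = -(-69)/(11 + 8) = -(-69)/19 = -1*(-69/19) = 69/19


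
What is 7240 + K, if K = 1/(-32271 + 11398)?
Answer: 151120519/20873 ≈ 7240.0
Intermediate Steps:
K = -1/20873 (K = 1/(-20873) = -1/20873 ≈ -4.7909e-5)
7240 + K = 7240 - 1/20873 = 151120519/20873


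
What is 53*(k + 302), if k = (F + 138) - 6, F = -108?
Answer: 17278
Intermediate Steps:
k = 24 (k = (-108 + 138) - 6 = 30 - 6 = 24)
53*(k + 302) = 53*(24 + 302) = 53*326 = 17278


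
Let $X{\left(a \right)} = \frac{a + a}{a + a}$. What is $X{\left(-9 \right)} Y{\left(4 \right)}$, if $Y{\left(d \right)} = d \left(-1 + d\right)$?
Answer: $12$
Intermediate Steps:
$X{\left(a \right)} = 1$ ($X{\left(a \right)} = \frac{2 a}{2 a} = 2 a \frac{1}{2 a} = 1$)
$X{\left(-9 \right)} Y{\left(4 \right)} = 1 \cdot 4 \left(-1 + 4\right) = 1 \cdot 4 \cdot 3 = 1 \cdot 12 = 12$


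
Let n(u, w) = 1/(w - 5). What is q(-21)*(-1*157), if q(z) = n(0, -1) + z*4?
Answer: 79285/6 ≈ 13214.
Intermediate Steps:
n(u, w) = 1/(-5 + w)
q(z) = -⅙ + 4*z (q(z) = 1/(-5 - 1) + z*4 = 1/(-6) + 4*z = -⅙ + 4*z)
q(-21)*(-1*157) = (-⅙ + 4*(-21))*(-1*157) = (-⅙ - 84)*(-157) = -505/6*(-157) = 79285/6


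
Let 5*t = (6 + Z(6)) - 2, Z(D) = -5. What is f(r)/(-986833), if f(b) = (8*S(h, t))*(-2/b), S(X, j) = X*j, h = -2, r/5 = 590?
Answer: 16/7277893375 ≈ 2.1984e-9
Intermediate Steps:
r = 2950 (r = 5*590 = 2950)
t = -⅕ (t = ((6 - 5) - 2)/5 = (1 - 2)/5 = (⅕)*(-1) = -⅕ ≈ -0.20000)
f(b) = -32/(5*b) (f(b) = (8*(-2*(-⅕)))*(-2/b) = (8*(⅖))*(-2/b) = 16*(-2/b)/5 = -32/(5*b))
f(r)/(-986833) = -32/5/2950/(-986833) = -32/5*1/2950*(-1/986833) = -16/7375*(-1/986833) = 16/7277893375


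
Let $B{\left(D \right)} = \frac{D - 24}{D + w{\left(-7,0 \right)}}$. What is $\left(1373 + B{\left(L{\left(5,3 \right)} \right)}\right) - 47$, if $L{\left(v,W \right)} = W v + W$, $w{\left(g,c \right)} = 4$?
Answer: $\frac{14583}{11} \approx 1325.7$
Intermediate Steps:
$L{\left(v,W \right)} = W + W v$
$B{\left(D \right)} = \frac{-24 + D}{4 + D}$ ($B{\left(D \right)} = \frac{D - 24}{D + 4} = \frac{-24 + D}{4 + D}$)
$\left(1373 + B{\left(L{\left(5,3 \right)} \right)}\right) - 47 = \left(1373 + \frac{-24 + 3 \left(1 + 5\right)}{4 + 3 \left(1 + 5\right)}\right) - 47 = \left(1373 + \frac{-24 + 3 \cdot 6}{4 + 3 \cdot 6}\right) - 47 = \left(1373 + \frac{-24 + 18}{4 + 18}\right) - 47 = \left(1373 + \frac{1}{22} \left(-6\right)\right) - 47 = \left(1373 - \frac{3}{11}\right) - 47 = \frac{15100}{11} - 47 = \frac{14583}{11}$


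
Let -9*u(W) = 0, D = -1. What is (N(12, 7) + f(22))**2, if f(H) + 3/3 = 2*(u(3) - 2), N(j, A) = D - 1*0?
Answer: 36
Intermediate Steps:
u(W) = 0 (u(W) = -1/9*0 = 0)
N(j, A) = -1 (N(j, A) = -1 - 1*0 = -1 + 0 = -1)
f(H) = -5 (f(H) = -1 + 2*(0 - 2) = -1 + 2*(-2) = -1 - 4 = -5)
(N(12, 7) + f(22))**2 = (-1 - 5)**2 = (-6)**2 = 36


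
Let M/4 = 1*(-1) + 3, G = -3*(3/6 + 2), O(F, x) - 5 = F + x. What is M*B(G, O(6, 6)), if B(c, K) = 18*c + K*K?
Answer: 1232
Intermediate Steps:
O(F, x) = 5 + F + x (O(F, x) = 5 + (F + x) = 5 + F + x)
G = -15/2 (G = -3*(3*(1/6) + 2) = -3*(1/2 + 2) = -3*5/2 = -15/2 ≈ -7.5000)
M = 8 (M = 4*(1*(-1) + 3) = 4*(-1 + 3) = 4*2 = 8)
B(c, K) = K**2 + 18*c (B(c, K) = 18*c + K**2 = K**2 + 18*c)
M*B(G, O(6, 6)) = 8*((5 + 6 + 6)**2 + 18*(-15/2)) = 8*(17**2 - 135) = 8*(289 - 135) = 8*154 = 1232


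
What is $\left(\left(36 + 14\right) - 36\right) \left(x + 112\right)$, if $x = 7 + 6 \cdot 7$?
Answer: $2254$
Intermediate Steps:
$x = 49$ ($x = 7 + 42 = 49$)
$\left(\left(36 + 14\right) - 36\right) \left(x + 112\right) = \left(\left(36 + 14\right) - 36\right) \left(49 + 112\right) = \left(50 - 36\right) 161 = 14 \cdot 161 = 2254$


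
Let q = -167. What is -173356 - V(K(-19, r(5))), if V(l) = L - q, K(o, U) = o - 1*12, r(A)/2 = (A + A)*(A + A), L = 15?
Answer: -173538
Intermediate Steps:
r(A) = 8*A**2 (r(A) = 2*((A + A)*(A + A)) = 2*((2*A)*(2*A)) = 2*(4*A**2) = 8*A**2)
K(o, U) = -12 + o (K(o, U) = o - 12 = -12 + o)
V(l) = 182 (V(l) = 15 - 1*(-167) = 15 + 167 = 182)
-173356 - V(K(-19, r(5))) = -173356 - 1*182 = -173356 - 182 = -173538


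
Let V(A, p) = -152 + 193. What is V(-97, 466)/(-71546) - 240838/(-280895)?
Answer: 17219478853/20096913670 ≈ 0.85682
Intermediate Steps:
V(A, p) = 41
V(-97, 466)/(-71546) - 240838/(-280895) = 41/(-71546) - 240838/(-280895) = 41*(-1/71546) - 240838*(-1/280895) = -41/71546 + 240838/280895 = 17219478853/20096913670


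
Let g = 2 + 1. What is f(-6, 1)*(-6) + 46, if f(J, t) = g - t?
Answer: 34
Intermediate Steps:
g = 3
f(J, t) = 3 - t
f(-6, 1)*(-6) + 46 = (3 - 1*1)*(-6) + 46 = (3 - 1)*(-6) + 46 = 2*(-6) + 46 = -12 + 46 = 34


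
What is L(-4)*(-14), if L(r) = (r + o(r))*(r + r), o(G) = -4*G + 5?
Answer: 1904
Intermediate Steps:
o(G) = 5 - 4*G
L(r) = 2*r*(5 - 3*r) (L(r) = (r + (5 - 4*r))*(r + r) = (5 - 3*r)*(2*r) = 2*r*(5 - 3*r))
L(-4)*(-14) = (2*(-4)*(5 - 3*(-4)))*(-14) = (2*(-4)*(5 + 12))*(-14) = (2*(-4)*17)*(-14) = -136*(-14) = 1904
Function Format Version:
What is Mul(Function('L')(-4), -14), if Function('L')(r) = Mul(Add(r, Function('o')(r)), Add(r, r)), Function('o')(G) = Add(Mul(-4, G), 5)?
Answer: 1904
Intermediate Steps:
Function('o')(G) = Add(5, Mul(-4, G))
Function('L')(r) = Mul(2, r, Add(5, Mul(-3, r))) (Function('L')(r) = Mul(Add(r, Add(5, Mul(-4, r))), Add(r, r)) = Mul(Add(5, Mul(-3, r)), Mul(2, r)) = Mul(2, r, Add(5, Mul(-3, r))))
Mul(Function('L')(-4), -14) = Mul(Mul(2, -4, Add(5, Mul(-3, -4))), -14) = Mul(Mul(2, -4, Add(5, 12)), -14) = Mul(Mul(2, -4, 17), -14) = Mul(-136, -14) = 1904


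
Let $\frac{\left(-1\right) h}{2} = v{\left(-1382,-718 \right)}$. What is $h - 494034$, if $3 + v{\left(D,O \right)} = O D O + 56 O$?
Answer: $1424494724$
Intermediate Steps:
$v{\left(D,O \right)} = -3 + 56 O + D O^{2}$ ($v{\left(D,O \right)} = -3 + \left(O D O + 56 O\right) = -3 + \left(D O O + 56 O\right) = -3 + \left(D O^{2} + 56 O\right) = -3 + \left(56 O + D O^{2}\right) = -3 + 56 O + D O^{2}$)
$h = 1424988758$ ($h = - 2 \left(-3 + 56 \left(-718\right) - 1382 \left(-718\right)^{2}\right) = - 2 \left(-3 - 40208 - 712454168\right) = \left(-2\right) \left(-712494379\right) = 1424988758$)
$h - 494034 = 1424988758 - 494034 = 1424494724$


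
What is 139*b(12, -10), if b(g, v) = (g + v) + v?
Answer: -1112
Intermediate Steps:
b(g, v) = g + 2*v
139*b(12, -10) = 139*(12 + 2*(-10)) = 139*(12 - 20) = 139*(-8) = -1112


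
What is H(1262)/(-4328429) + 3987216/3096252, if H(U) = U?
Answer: 479290941490/372275193003 ≈ 1.2875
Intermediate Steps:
H(1262)/(-4328429) + 3987216/3096252 = 1262/(-4328429) + 3987216/3096252 = 1262*(-1/4328429) + 3987216*(1/3096252) = -1262/4328429 + 110756/86007 = 479290941490/372275193003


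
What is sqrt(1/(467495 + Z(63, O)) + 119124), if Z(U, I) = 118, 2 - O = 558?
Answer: sqrt(321578793738049)/51957 ≈ 345.14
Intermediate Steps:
O = -556 (O = 2 - 1*558 = 2 - 558 = -556)
sqrt(1/(467495 + Z(63, O)) + 119124) = sqrt(1/(467495 + 118) + 119124) = sqrt(1/467613 + 119124) = sqrt(55703931013/467613) = sqrt(321578793738049)/51957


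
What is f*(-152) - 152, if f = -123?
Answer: 18544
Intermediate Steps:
f*(-152) - 152 = -123*(-152) - 152 = 18696 - 152 = 18544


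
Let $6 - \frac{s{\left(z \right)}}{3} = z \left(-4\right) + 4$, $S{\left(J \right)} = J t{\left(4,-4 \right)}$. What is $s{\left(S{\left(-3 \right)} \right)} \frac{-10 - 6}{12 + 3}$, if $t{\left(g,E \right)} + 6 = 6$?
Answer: $- \frac{32}{5} \approx -6.4$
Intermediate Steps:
$t{\left(g,E \right)} = 0$ ($t{\left(g,E \right)} = -6 + 6 = 0$)
$S{\left(J \right)} = 0$ ($S{\left(J \right)} = J 0 = 0$)
$s{\left(z \right)} = 6 + 12 z$ ($s{\left(z \right)} = 18 - 3 \left(z \left(-4\right) + 4\right) = 18 - 3 \left(- 4 z + 4\right) = 18 - 3 \left(4 - 4 z\right) = 18 + \left(-12 + 12 z\right) = 6 + 12 z$)
$s{\left(S{\left(-3 \right)} \right)} \frac{-10 - 6}{12 + 3} = \left(6 + 12 \cdot 0\right) \frac{-10 - 6}{12 + 3} = \left(6 + 0\right) \left(- \frac{16}{15}\right) = 6 \left(\left(-16\right) \frac{1}{15}\right) = 6 \left(- \frac{16}{15}\right) = - \frac{32}{5}$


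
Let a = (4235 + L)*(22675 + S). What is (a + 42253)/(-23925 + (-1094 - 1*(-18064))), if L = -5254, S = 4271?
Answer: 27415721/6955 ≈ 3941.9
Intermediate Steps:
a = -27457974 (a = (4235 - 5254)*(22675 + 4271) = -1019*26946 = -27457974)
(a + 42253)/(-23925 + (-1094 - 1*(-18064))) = (-27457974 + 42253)/(-23925 + (-1094 - 1*(-18064))) = -27415721/(-23925 + (-1094 + 18064)) = -27415721/(-23925 + 16970) = -27415721/(-6955) = -27415721*(-1/6955) = 27415721/6955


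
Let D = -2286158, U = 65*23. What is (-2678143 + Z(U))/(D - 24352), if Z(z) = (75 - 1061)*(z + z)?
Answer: 5626283/2310510 ≈ 2.4351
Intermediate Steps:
U = 1495
Z(z) = -1972*z
(-2678143 + Z(U))/(D - 24352) = (-2678143 - 1972*1495)/(-2286158 - 24352) = (-2678143 - 2948140)/(-2310510) = -5626283*(-1/2310510) = 5626283/2310510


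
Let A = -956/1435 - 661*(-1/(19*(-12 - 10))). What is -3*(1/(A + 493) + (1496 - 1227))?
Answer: -237556813419/294368047 ≈ -807.01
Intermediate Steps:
A = -1348143/599830 (A = -956*1/1435 - 661/((-19*(-22))) = -956/1435 - 661/418 = -1348143/599830 ≈ -2.2475)
-3*(1/(A + 493) + (1496 - 1227)) = -3*(1/(-1348143/599830 + 493) + (1496 - 1227)) = -3*(1/(294368047/599830) + 269) = -3*(599830/294368047 + 269) = -3*79185604473/294368047 = -237556813419/294368047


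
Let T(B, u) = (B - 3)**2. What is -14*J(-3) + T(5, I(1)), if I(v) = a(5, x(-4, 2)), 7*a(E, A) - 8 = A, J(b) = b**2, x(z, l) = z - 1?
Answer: -122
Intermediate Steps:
x(z, l) = -1 + z
a(E, A) = 8/7 + A/7
I(v) = 3/7 (I(v) = 8/7 + (-1 - 4)/7 = 8/7 + (1/7)*(-5) = 8/7 - 5/7 = 3/7)
T(B, u) = (-3 + B)**2
-14*J(-3) + T(5, I(1)) = -14*(-3)**2 + (-3 + 5)**2 = -14*9 + 2**2 = -126 + 4 = -122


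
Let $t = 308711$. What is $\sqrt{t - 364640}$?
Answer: $i \sqrt{55929} \approx 236.49 i$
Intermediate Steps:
$\sqrt{t - 364640} = \sqrt{308711 - 364640} = \sqrt{-55929} = i \sqrt{55929}$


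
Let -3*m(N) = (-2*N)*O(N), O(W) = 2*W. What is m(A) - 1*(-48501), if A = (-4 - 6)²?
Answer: 185503/3 ≈ 61834.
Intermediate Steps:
A = 100 (A = (-10)² = 100)
m(N) = 4*N²/3 (m(N) = -(-2*N)*2*N/3 = -(-4)*N²/3 = 4*N²/3)
m(A) - 1*(-48501) = (4/3)*100² - 1*(-48501) = (4/3)*10000 + 48501 = 40000/3 + 48501 = 185503/3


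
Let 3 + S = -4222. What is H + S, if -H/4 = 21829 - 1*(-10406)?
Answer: -133165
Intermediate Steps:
S = -4225 (S = -3 - 4222 = -4225)
H = -128940 (H = -4*(21829 - 1*(-10406)) = -4*(21829 + 10406) = -4*32235 = -128940)
H + S = -128940 - 4225 = -133165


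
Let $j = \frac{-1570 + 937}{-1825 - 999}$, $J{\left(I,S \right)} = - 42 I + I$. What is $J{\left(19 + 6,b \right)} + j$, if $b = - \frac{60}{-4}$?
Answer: $- \frac{2893967}{2824} \approx -1024.8$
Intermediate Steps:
$b = 15$ ($b = \left(-60\right) \left(- \frac{1}{4}\right) = 15$)
$J{\left(I,S \right)} = - 41 I$
$j = \frac{633}{2824}$ ($j = - \frac{633}{-2824} = \left(-633\right) \left(- \frac{1}{2824}\right) = \frac{633}{2824} \approx 0.22415$)
$J{\left(19 + 6,b \right)} + j = - 41 \left(19 + 6\right) + \frac{633}{2824} = \left(-41\right) 25 + \frac{633}{2824} = -1025 + \frac{633}{2824} = - \frac{2893967}{2824}$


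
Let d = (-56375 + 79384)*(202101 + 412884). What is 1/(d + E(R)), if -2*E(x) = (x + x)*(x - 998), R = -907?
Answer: 1/14148462030 ≈ 7.0679e-11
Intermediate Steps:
E(x) = -x*(-998 + x) (E(x) = -(x + x)*(x - 998)/2 = -2*x*(-998 + x)/2 = -x*(-998 + x))
d = 14150189865 (d = 23009*614985 = 14150189865)
1/(d + E(R)) = 1/(14150189865 - 907*(998 - 1*(-907))) = 1/(14150189865 - 907*(998 + 907)) = 1/(14150189865 - 907*1905) = 1/(14150189865 - 1727835) = 1/14148462030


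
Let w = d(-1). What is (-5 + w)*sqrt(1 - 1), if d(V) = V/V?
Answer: 0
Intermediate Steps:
d(V) = 1
w = 1
(-5 + w)*sqrt(1 - 1) = (-5 + 1)*sqrt(1 - 1) = -4*sqrt(0) = -4*0 = 0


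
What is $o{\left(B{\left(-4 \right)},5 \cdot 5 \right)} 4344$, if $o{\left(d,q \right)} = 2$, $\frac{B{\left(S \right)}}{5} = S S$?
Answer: $8688$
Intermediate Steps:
$B{\left(S \right)} = 5 S^{2}$ ($B{\left(S \right)} = 5 S S = 5 S^{2}$)
$o{\left(B{\left(-4 \right)},5 \cdot 5 \right)} 4344 = 2 \cdot 4344 = 8688$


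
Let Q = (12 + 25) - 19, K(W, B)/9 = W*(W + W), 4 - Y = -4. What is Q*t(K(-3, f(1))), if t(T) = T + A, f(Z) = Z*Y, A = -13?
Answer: 2682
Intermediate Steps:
Y = 8 (Y = 4 - 1*(-4) = 4 + 4 = 8)
f(Z) = 8*Z (f(Z) = Z*8 = 8*Z)
K(W, B) = 18*W**2 (K(W, B) = 9*(W*(W + W)) = 9*(W*(2*W)) = 9*(2*W**2) = 18*W**2)
Q = 18 (Q = 37 - 19 = 18)
t(T) = -13 + T (t(T) = T - 13 = -13 + T)
Q*t(K(-3, f(1))) = 18*(-13 + 18*(-3)**2) = 18*(-13 + 18*9) = 18*(-13 + 162) = 18*149 = 2682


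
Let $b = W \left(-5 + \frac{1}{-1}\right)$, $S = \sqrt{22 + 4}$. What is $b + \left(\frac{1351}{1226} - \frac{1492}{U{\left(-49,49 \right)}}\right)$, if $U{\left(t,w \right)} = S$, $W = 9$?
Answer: $- \frac{64853}{1226} - \frac{746 \sqrt{26}}{13} \approx -345.5$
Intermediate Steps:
$S = \sqrt{26} \approx 5.099$
$U{\left(t,w \right)} = \sqrt{26}$
$b = -54$ ($b = 9 \left(-5 + \frac{1}{-1}\right) = 9 \left(-5 - 1\right) = 9 \left(-6\right) = -54$)
$b + \left(\frac{1351}{1226} - \frac{1492}{U{\left(-49,49 \right)}}\right) = -54 + \left(\frac{1351}{1226} - \frac{1492}{\sqrt{26}}\right) = -54 + \left(1351 \cdot \frac{1}{1226} - 1492 \frac{\sqrt{26}}{26}\right) = -54 + \left(\frac{1351}{1226} - \frac{746 \sqrt{26}}{13}\right) = - \frac{64853}{1226} - \frac{746 \sqrt{26}}{13}$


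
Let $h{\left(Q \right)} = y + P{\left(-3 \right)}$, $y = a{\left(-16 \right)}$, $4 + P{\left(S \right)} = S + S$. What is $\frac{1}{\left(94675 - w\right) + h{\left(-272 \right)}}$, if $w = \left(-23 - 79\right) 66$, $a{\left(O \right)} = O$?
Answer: $\frac{1}{101381} \approx 9.8638 \cdot 10^{-6}$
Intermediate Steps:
$P{\left(S \right)} = -4 + 2 S$ ($P{\left(S \right)} = -4 + \left(S + S\right) = -4 + 2 S$)
$w = -6732$ ($w = \left(-102\right) 66 = -6732$)
$y = -16$
$h{\left(Q \right)} = -26$ ($h{\left(Q \right)} = -16 + \left(-4 + 2 \left(-3\right)\right) = -16 - 10 = -26$)
$\frac{1}{\left(94675 - w\right) + h{\left(-272 \right)}} = \frac{1}{\left(94675 - -6732\right) - 26} = \frac{1}{\left(94675 + 6732\right) - 26} = \frac{1}{101407 - 26} = \frac{1}{101381}$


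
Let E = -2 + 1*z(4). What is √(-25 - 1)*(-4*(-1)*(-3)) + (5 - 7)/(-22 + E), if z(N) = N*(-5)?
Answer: 1/22 - 12*I*√26 ≈ 0.045455 - 61.188*I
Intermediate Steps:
z(N) = -5*N
E = -22 (E = -2 + 1*(-5*4) = -2 + 1*(-20) = -2 - 20 = -22)
√(-25 - 1)*(-4*(-1)*(-3)) + (5 - 7)/(-22 + E) = √(-25 - 1)*(-4*(-1)*(-3)) + (5 - 7)/(-22 - 22) = √(-26)*(4*(-3)) - 2/(-44) = (I*√26)*(-12) - 2*(-1/44) = -12*I*√26 + 1/22 = 1/22 - 12*I*√26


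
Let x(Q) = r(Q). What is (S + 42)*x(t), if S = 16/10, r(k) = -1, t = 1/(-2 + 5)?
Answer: -218/5 ≈ -43.600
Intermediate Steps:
t = 1/3 ≈ 0.33333
x(Q) = -1
S = 8/5 (S = 16*(1/10) = 8/5 ≈ 1.6000)
(S + 42)*x(t) = (8/5 + 42)*(-1) = (218/5)*(-1) = -218/5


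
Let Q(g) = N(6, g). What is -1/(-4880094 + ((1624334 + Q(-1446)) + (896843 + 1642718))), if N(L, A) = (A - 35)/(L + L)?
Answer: 12/8595869 ≈ 1.3960e-6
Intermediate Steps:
N(L, A) = (-35 + A)/(2*L) (N(L, A) = (-35 + A)/((2*L)) = (-35 + A)*(1/(2*L)) = (-35 + A)/(2*L))
Q(g) = -35/12 + g/12 (Q(g) = (½)*(-35 + g)/6 = (½)*(⅙)*(-35 + g) = -35/12 + g/12)
-1/(-4880094 + ((1624334 + Q(-1446)) + (896843 + 1642718))) = -1/(-4880094 + ((1624334 + (-35/12 + (1/12)*(-1446))) + (896843 + 1642718))) = -1/(-4880094 + ((1624334 + (-35/12 - 241/2)) + 2539561)) = -1/(-4880094 + ((1624334 - 1481/12) + 2539561)) = -1/(-4880094 + (19490527/12 + 2539561)) = -1/(-4880094 + 49965259/12) = -1/(-8595869/12) = -1*(-12/8595869) = 12/8595869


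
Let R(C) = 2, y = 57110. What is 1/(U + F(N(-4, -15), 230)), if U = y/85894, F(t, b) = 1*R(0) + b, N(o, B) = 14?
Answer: 42947/9992259 ≈ 0.0042980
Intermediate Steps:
F(t, b) = 2 + b (F(t, b) = 1*2 + b = 2 + b)
U = 28555/42947 (U = 57110/85894 = 57110*(1/85894) = 28555/42947 ≈ 0.66489)
1/(U + F(N(-4, -15), 230)) = 1/(28555/42947 + (2 + 230)) = 1/(28555/42947 + 232) = 1/(9992259/42947) = 42947/9992259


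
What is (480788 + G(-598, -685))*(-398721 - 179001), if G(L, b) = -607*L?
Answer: -487466802828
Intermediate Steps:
(480788 + G(-598, -685))*(-398721 - 179001) = (480788 - 607*(-598))*(-398721 - 179001) = (480788 + 362986)*(-577722) = 843774*(-577722) = -487466802828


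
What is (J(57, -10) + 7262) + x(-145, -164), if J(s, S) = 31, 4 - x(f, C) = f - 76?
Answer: 7518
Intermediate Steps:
x(f, C) = 80 - f (x(f, C) = 4 - (f - 76) = 4 - (-76 + f) = 4 + (76 - f) = 80 - f)
(J(57, -10) + 7262) + x(-145, -164) = (31 + 7262) + (80 - 1*(-145)) = 7293 + (80 + 145) = 7293 + 225 = 7518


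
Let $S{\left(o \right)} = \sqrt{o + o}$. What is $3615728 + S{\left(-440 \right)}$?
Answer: $3615728 + 4 i \sqrt{55} \approx 3.6157 \cdot 10^{6} + 29.665 i$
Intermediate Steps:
$S{\left(o \right)} = \sqrt{2} \sqrt{o}$ ($S{\left(o \right)} = \sqrt{2 o} = \sqrt{2} \sqrt{o}$)
$3615728 + S{\left(-440 \right)} = 3615728 + \sqrt{2} \sqrt{-440} = 3615728 + \sqrt{2} \cdot 2 i \sqrt{110} = 3615728 + 4 i \sqrt{55}$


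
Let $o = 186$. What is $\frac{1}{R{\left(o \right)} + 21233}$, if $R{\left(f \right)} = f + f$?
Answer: $\frac{1}{21605} \approx 4.6286 \cdot 10^{-5}$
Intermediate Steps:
$R{\left(f \right)} = 2 f$
$\frac{1}{R{\left(o \right)} + 21233} = \frac{1}{2 \cdot 186 + 21233} = \frac{1}{372 + 21233} = \frac{1}{21605}$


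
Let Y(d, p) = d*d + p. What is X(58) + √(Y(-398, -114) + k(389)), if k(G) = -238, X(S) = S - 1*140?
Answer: -82 + 2*√39513 ≈ 315.56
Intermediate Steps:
X(S) = -140 + S (X(S) = S - 140 = -140 + S)
Y(d, p) = p + d² (Y(d, p) = d² + p = p + d²)
X(58) + √(Y(-398, -114) + k(389)) = (-140 + 58) + √((-114 + (-398)²) - 238) = -82 + √((-114 + 158404) - 238) = -82 + √(158290 - 238) = -82 + √158052 = -82 + 2*√39513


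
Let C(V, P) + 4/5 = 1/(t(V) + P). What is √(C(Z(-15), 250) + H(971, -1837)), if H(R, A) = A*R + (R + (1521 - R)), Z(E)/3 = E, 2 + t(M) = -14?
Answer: I*√271073653630/390 ≈ 1335.0*I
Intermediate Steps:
t(M) = -16 (t(M) = -2 - 14 = -16)
Z(E) = 3*E
H(R, A) = 1521 + A*R (H(R, A) = A*R + 1521 = 1521 + A*R)
C(V, P) = -⅘ + 1/(-16 + P)
√(C(Z(-15), 250) + H(971, -1837)) = √((69 - 4*250)/(5*(-16 + 250)) + (1521 - 1837*971)) = √((⅕)*(69 - 1000)/234 + (1521 - 1783727)) = √((⅕)*(1/234)*(-931) - 1782206) = √(-931/1170 - 1782206) = √(-2085181951/1170) = I*√271073653630/390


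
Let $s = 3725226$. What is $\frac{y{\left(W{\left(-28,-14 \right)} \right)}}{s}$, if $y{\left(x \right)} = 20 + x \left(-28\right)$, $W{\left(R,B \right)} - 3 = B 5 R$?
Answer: $- \frac{27472}{1862613} \approx -0.014749$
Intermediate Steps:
$W{\left(R,B \right)} = 3 + 5 B R$ ($W{\left(R,B \right)} = 3 + B 5 R = 3 + 5 B R$)
$y{\left(x \right)} = 20 - 28 x$
$\frac{y{\left(W{\left(-28,-14 \right)} \right)}}{s} = \frac{20 - 28 \left(3 + 5 \left(-14\right) \left(-28\right)\right)}{3725226} = \left(20 - 28 \left(3 + 1960\right)\right) \frac{1}{3725226} = \left(20 - 54964\right) \frac{1}{3725226} = \left(-54944\right) \frac{1}{3725226} = - \frac{27472}{1862613}$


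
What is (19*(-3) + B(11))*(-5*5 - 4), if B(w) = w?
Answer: 1334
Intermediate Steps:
(19*(-3) + B(11))*(-5*5 - 4) = (19*(-3) + 11)*(-5*5 - 4) = (-57 + 11)*(-25 - 4) = -46*(-29) = 1334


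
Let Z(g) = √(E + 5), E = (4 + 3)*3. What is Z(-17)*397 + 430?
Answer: 430 + 397*√26 ≈ 2454.3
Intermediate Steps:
E = 21 (E = 7*3 = 21)
Z(g) = √26 (Z(g) = √(21 + 5) = √26)
Z(-17)*397 + 430 = √26*397 + 430 = 397*√26 + 430 = 430 + 397*√26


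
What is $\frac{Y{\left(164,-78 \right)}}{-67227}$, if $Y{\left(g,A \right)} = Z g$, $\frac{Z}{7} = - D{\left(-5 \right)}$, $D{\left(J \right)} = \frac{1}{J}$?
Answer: $- \frac{1148}{336135} \approx -0.0034153$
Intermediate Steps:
$Z = \frac{7}{5}$ ($Z = 7 \left(- \frac{1}{-5}\right) = 7 \left(\left(-1\right) \left(- \frac{1}{5}\right)\right) = 7 \cdot \frac{1}{5} = \frac{7}{5} \approx 1.4$)
$Y{\left(g,A \right)} = \frac{7 g}{5}$
$\frac{Y{\left(164,-78 \right)}}{-67227} = \frac{\frac{7}{5} \cdot 164}{-67227} = \frac{1148}{5} \left(- \frac{1}{67227}\right) = - \frac{1148}{336135}$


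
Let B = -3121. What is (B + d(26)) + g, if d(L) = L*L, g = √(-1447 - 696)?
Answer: -2445 + I*√2143 ≈ -2445.0 + 46.293*I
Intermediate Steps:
g = I*√2143 (g = √(-2143) = I*√2143 ≈ 46.293*I)
d(L) = L²
(B + d(26)) + g = (-3121 + 26²) + I*√2143 = (-3121 + 676) + I*√2143 = -2445 + I*√2143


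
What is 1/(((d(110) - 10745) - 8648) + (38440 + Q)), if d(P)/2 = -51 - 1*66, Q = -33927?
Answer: -1/15114 ≈ -6.6164e-5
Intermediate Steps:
d(P) = -234 (d(P) = 2*(-51 - 1*66) = 2*(-51 - 66) = 2*(-117) = -234)
1/(((d(110) - 10745) - 8648) + (38440 + Q)) = 1/(((-234 - 10745) - 8648) + (38440 - 33927)) = 1/((-10979 - 8648) + 4513) = 1/(-19627 + 4513) = 1/(-15114) = -1/15114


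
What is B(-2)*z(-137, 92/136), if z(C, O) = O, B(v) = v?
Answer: -23/17 ≈ -1.3529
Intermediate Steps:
B(-2)*z(-137, 92/136) = -184/136 = -2*23/34 = -23/17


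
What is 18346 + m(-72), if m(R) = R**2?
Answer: 23530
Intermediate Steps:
18346 + m(-72) = 18346 + (-72)**2 = 18346 + 5184 = 23530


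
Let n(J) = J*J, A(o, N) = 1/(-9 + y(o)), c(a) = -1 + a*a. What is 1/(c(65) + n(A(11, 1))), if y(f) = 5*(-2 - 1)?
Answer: 576/2433025 ≈ 0.00023674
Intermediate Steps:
c(a) = -1 + a**2
y(f) = -15 (y(f) = 5*(-3) = -15)
A(o, N) = -1/24 (A(o, N) = 1/(-9 - 15) = 1/(-24) = -1/24)
n(J) = J**2
1/(c(65) + n(A(11, 1))) = 1/((-1 + 65**2) + (-1/24)**2) = 1/((-1 + 4225) + 1/576) = 1/(4224 + 1/576) = 1/(2433025/576) = 576/2433025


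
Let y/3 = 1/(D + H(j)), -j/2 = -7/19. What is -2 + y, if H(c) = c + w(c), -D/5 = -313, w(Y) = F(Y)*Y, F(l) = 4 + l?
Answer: -1131899/566491 ≈ -1.9981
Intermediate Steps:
w(Y) = Y*(4 + Y) (w(Y) = (4 + Y)*Y = Y*(4 + Y))
D = 1565 (D = -5*(-313) = 1565)
j = 14/19 (j = -(-14)/19 = -2*(-7/19) = 14/19 ≈ 0.73684)
H(c) = c + c*(4 + c)
y = 1083/566491 (y = 3/(1565 + 14*(5 + 14/19)/19) = 3/(1565 + (14/19)*(109/19)) = 3/(1565 + 1526/361) = 3/(566491/361) = 3*(361/566491) = 1083/566491 ≈ 0.0019118)
-2 + y = -2 + 1083/566491 = -1131899/566491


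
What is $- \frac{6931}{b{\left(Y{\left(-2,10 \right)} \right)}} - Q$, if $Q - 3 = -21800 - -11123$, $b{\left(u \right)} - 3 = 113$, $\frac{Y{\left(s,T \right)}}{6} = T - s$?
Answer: $\frac{42457}{4} \approx 10614.0$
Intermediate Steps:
$Y{\left(s,T \right)} = - 6 s + 6 T$ ($Y{\left(s,T \right)} = 6 \left(T - s\right) = - 6 s + 6 T$)
$b{\left(u \right)} = 116$ ($b{\left(u \right)} = 3 + 113 = 116$)
$Q = -10674$ ($Q = 3 - 10677 = -10674$)
$- \frac{6931}{b{\left(Y{\left(-2,10 \right)} \right)}} - Q = - \frac{6931}{116} - -10674 = \left(-6931\right) \frac{1}{116} + 10674 = - \frac{239}{4} + 10674 = \frac{42457}{4}$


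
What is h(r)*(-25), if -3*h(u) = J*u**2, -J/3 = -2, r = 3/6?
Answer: 25/2 ≈ 12.500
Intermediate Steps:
r = 1/2 (r = 3*(1/6) = 1/2 ≈ 0.50000)
J = 6 (J = -3*(-2) = 6)
h(u) = -2*u**2
h(r)*(-25) = -2*(1/2)**2*(-25) = -2*1/4*(-25) = -1/2*(-25) = 25/2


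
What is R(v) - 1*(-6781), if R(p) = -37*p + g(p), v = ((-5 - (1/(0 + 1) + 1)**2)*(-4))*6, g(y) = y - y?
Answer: -1211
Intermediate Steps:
g(y) = 0
v = 216 (v = ((-5 - (1/1 + 1)**2)*(-4))*6 = ((-5 - (1 + 1)**2)*(-4))*6 = ((-5 - 1*2**2)*(-4))*6 = ((-5 - 1*4)*(-4))*6 = ((-5 - 4)*(-4))*6 = -9*(-4)*6 = 36*6 = 216)
R(p) = -37*p (R(p) = -37*p + 0 = -37*p)
R(v) - 1*(-6781) = -37*216 - 1*(-6781) = -7992 + 6781 = -1211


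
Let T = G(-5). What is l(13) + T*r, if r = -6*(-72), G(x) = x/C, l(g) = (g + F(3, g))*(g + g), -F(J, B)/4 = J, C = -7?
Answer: 2342/7 ≈ 334.57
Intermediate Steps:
F(J, B) = -4*J
l(g) = 2*g*(-12 + g) (l(g) = (g - 4*3)*(g + g) = (g - 12)*(2*g) = (-12 + g)*(2*g) = 2*g*(-12 + g))
G(x) = -x/7 (G(x) = x/(-7) = x*(-⅐) = -x/7)
T = 5/7 (T = -⅐*(-5) = 5/7 ≈ 0.71429)
r = 432
l(13) + T*r = 2*13*(-12 + 13) + (5/7)*432 = 2*13*1 + 2160/7 = 26 + 2160/7 = 2342/7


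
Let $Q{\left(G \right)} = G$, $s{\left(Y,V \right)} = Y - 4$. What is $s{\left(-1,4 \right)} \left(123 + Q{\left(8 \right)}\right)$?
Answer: $-655$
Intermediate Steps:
$s{\left(Y,V \right)} = -4 + Y$
$s{\left(-1,4 \right)} \left(123 + Q{\left(8 \right)}\right) = \left(-4 - 1\right) \left(123 + 8\right) = \left(-5\right) 131 = -655$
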